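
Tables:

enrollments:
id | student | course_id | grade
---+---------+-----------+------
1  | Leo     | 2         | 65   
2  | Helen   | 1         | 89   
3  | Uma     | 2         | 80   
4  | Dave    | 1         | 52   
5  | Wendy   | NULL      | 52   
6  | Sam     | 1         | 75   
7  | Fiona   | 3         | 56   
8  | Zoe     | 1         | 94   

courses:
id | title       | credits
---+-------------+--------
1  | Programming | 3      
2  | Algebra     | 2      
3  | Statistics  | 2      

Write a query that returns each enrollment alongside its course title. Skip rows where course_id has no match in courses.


INNER JOIN keeps only enrollments rows whose course_id matches an id in courses. Walk through each enrollment:
  - enrollment 1 (Leo): course_id=2 -> matches Algebra
  - enrollment 2 (Helen): course_id=1 -> matches Programming
  - enrollment 3 (Uma): course_id=2 -> matches Algebra
  - enrollment 4 (Dave): course_id=1 -> matches Programming
  - enrollment 5 (Wendy): course_id=NULL, no match -> dropped
  - enrollment 6 (Sam): course_id=1 -> matches Programming
  - enrollment 7 (Fiona): course_id=3 -> matches Statistics
  - enrollment 8 (Zoe): course_id=1 -> matches Programming
So 1 of 8 rows is dropped.

SQL:
SELECT a.student, b.title AS course
FROM enrollments a
INNER JOIN courses b ON a.course_id = b.id

Result:
student | course     
--------+------------
Leo     | Algebra    
Helen   | Programming
Uma     | Algebra    
Dave    | Programming
Sam     | Programming
Fiona   | Statistics 
Zoe     | Programming


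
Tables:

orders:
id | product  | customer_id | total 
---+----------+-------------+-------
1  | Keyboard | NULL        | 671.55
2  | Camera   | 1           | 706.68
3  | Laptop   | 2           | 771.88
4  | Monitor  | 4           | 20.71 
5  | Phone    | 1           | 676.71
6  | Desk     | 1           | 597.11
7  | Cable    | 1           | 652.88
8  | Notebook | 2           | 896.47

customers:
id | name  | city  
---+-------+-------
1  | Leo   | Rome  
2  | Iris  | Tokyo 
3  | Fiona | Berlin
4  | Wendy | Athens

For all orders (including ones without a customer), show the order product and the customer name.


LEFT JOIN keeps every row from orders (the left table); where customer_id has no match in customers, the customer columns become NULL. Walk through each order:
  - order 1 (Keyboard): customer_id=NULL, no match -> kept with NULL
  - order 2 (Camera): customer_id=1 -> matches Leo
  - order 3 (Laptop): customer_id=2 -> matches Iris
  - order 4 (Monitor): customer_id=4 -> matches Wendy
  - order 5 (Phone): customer_id=1 -> matches Leo
  - order 6 (Desk): customer_id=1 -> matches Leo
  - order 7 (Cable): customer_id=1 -> matches Leo
  - order 8 (Notebook): customer_id=2 -> matches Iris
All 8 rows appear; 1 has NULL customer.

SQL:
SELECT a.product, b.name AS customer
FROM orders a
LEFT JOIN customers b ON a.customer_id = b.id

Result:
product  | customer
---------+---------
Keyboard | NULL    
Camera   | Leo     
Laptop   | Iris    
Monitor  | Wendy   
Phone    | Leo     
Desk     | Leo     
Cable    | Leo     
Notebook | Iris    


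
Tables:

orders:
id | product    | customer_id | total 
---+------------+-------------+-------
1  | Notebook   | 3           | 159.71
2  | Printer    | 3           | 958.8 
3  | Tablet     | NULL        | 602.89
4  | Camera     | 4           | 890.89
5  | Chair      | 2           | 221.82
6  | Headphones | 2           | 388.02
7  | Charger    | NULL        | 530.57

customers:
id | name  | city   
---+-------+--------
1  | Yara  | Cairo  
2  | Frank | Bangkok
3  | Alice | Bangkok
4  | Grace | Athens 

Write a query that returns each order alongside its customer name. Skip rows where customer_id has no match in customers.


INNER JOIN keeps only orders rows whose customer_id matches an id in customers. Walk through each order:
  - order 1 (Notebook): customer_id=3 -> matches Alice
  - order 2 (Printer): customer_id=3 -> matches Alice
  - order 3 (Tablet): customer_id=NULL, no match -> dropped
  - order 4 (Camera): customer_id=4 -> matches Grace
  - order 5 (Chair): customer_id=2 -> matches Frank
  - order 6 (Headphones): customer_id=2 -> matches Frank
  - order 7 (Charger): customer_id=NULL, no match -> dropped
So 2 of 7 rows are dropped.

SQL:
SELECT a.product, b.name AS customer
FROM orders a
INNER JOIN customers b ON a.customer_id = b.id

Result:
product    | customer
-----------+---------
Notebook   | Alice   
Printer    | Alice   
Camera     | Grace   
Chair      | Frank   
Headphones | Frank   


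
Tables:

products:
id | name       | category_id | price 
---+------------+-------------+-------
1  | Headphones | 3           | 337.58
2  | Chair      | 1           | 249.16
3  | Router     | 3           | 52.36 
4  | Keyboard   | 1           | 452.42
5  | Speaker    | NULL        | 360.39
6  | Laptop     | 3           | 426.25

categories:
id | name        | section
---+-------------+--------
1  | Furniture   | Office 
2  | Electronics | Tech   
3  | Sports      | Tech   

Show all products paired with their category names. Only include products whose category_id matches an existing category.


INNER JOIN keeps only products rows whose category_id matches an id in categories. Walk through each product:
  - product 1 (Headphones): category_id=3 -> matches Sports
  - product 2 (Chair): category_id=1 -> matches Furniture
  - product 3 (Router): category_id=3 -> matches Sports
  - product 4 (Keyboard): category_id=1 -> matches Furniture
  - product 5 (Speaker): category_id=NULL, no match -> dropped
  - product 6 (Laptop): category_id=3 -> matches Sports
So 1 of 6 rows is dropped.

SQL:
SELECT a.name, b.name AS category
FROM products a
INNER JOIN categories b ON a.category_id = b.id

Result:
name       | category 
-----------+----------
Headphones | Sports   
Chair      | Furniture
Router     | Sports   
Keyboard   | Furniture
Laptop     | Sports   


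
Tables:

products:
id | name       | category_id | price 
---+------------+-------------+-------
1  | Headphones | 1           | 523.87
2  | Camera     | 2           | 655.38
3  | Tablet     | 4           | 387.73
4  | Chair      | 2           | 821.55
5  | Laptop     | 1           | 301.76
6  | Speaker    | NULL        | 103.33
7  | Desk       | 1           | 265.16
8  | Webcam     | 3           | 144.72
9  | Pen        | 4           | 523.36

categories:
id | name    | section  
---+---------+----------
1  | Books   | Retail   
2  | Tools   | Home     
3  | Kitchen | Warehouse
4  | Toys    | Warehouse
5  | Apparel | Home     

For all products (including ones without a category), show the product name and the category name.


LEFT JOIN keeps every row from products (the left table); where category_id has no match in categories, the category columns become NULL. Walk through each product:
  - product 1 (Headphones): category_id=1 -> matches Books
  - product 2 (Camera): category_id=2 -> matches Tools
  - product 3 (Tablet): category_id=4 -> matches Toys
  - product 4 (Chair): category_id=2 -> matches Tools
  - product 5 (Laptop): category_id=1 -> matches Books
  - product 6 (Speaker): category_id=NULL, no match -> kept with NULL
  - product 7 (Desk): category_id=1 -> matches Books
  - product 8 (Webcam): category_id=3 -> matches Kitchen
  - product 9 (Pen): category_id=4 -> matches Toys
All 9 rows appear; 1 has NULL category.

SQL:
SELECT a.name, b.name AS category
FROM products a
LEFT JOIN categories b ON a.category_id = b.id

Result:
name       | category
-----------+---------
Headphones | Books   
Camera     | Tools   
Tablet     | Toys    
Chair      | Tools   
Laptop     | Books   
Speaker    | NULL    
Desk       | Books   
Webcam     | Kitchen 
Pen        | Toys    


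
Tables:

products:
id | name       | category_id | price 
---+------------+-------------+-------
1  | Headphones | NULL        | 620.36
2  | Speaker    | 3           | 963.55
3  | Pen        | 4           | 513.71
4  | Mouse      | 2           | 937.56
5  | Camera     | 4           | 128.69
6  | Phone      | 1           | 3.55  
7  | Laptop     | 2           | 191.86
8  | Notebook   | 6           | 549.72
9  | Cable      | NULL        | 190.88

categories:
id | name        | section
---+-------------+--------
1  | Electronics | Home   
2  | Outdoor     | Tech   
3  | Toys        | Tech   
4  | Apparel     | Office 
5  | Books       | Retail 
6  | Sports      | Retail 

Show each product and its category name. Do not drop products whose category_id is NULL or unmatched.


LEFT JOIN keeps every row from products (the left table); where category_id has no match in categories, the category columns become NULL. Walk through each product:
  - product 1 (Headphones): category_id=NULL, no match -> kept with NULL
  - product 2 (Speaker): category_id=3 -> matches Toys
  - product 3 (Pen): category_id=4 -> matches Apparel
  - product 4 (Mouse): category_id=2 -> matches Outdoor
  - product 5 (Camera): category_id=4 -> matches Apparel
  - product 6 (Phone): category_id=1 -> matches Electronics
  - product 7 (Laptop): category_id=2 -> matches Outdoor
  - product 8 (Notebook): category_id=6 -> matches Sports
  - product 9 (Cable): category_id=NULL, no match -> kept with NULL
All 9 rows appear; 2 have NULL category.

SQL:
SELECT a.name, b.name AS category
FROM products a
LEFT JOIN categories b ON a.category_id = b.id

Result:
name       | category   
-----------+------------
Headphones | NULL       
Speaker    | Toys       
Pen        | Apparel    
Mouse      | Outdoor    
Camera     | Apparel    
Phone      | Electronics
Laptop     | Outdoor    
Notebook   | Sports     
Cable      | NULL       


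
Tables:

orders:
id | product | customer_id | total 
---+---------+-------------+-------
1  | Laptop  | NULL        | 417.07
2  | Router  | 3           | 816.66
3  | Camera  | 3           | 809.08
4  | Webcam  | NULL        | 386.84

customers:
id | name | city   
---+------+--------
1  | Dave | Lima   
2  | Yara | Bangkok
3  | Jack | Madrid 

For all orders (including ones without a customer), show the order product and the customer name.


LEFT JOIN keeps every row from orders (the left table); where customer_id has no match in customers, the customer columns become NULL. Walk through each order:
  - order 1 (Laptop): customer_id=NULL, no match -> kept with NULL
  - order 2 (Router): customer_id=3 -> matches Jack
  - order 3 (Camera): customer_id=3 -> matches Jack
  - order 4 (Webcam): customer_id=NULL, no match -> kept with NULL
All 4 rows appear; 2 have NULL customer.

SQL:
SELECT a.product, b.name AS customer
FROM orders a
LEFT JOIN customers b ON a.customer_id = b.id

Result:
product | customer
--------+---------
Laptop  | NULL    
Router  | Jack    
Camera  | Jack    
Webcam  | NULL    


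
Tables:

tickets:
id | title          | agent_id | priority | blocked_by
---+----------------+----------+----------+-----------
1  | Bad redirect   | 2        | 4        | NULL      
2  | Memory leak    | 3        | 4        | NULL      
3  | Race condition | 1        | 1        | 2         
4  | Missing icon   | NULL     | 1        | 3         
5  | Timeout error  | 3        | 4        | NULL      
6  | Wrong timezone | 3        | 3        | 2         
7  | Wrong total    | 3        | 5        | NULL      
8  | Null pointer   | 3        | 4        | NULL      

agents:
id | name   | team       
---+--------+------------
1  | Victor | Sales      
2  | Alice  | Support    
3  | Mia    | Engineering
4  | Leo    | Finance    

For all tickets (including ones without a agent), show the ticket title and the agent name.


LEFT JOIN keeps every row from tickets (the left table); where agent_id has no match in agents, the agent columns become NULL. Walk through each ticket:
  - ticket 1 (Bad redirect): agent_id=2 -> matches Alice
  - ticket 2 (Memory leak): agent_id=3 -> matches Mia
  - ticket 3 (Race condition): agent_id=1 -> matches Victor
  - ticket 4 (Missing icon): agent_id=NULL, no match -> kept with NULL
  - ticket 5 (Timeout error): agent_id=3 -> matches Mia
  - ticket 6 (Wrong timezone): agent_id=3 -> matches Mia
  - ticket 7 (Wrong total): agent_id=3 -> matches Mia
  - ticket 8 (Null pointer): agent_id=3 -> matches Mia
All 8 rows appear; 1 has NULL agent.

SQL:
SELECT a.title, b.name AS agent
FROM tickets a
LEFT JOIN agents b ON a.agent_id = b.id

Result:
title          | agent 
---------------+-------
Bad redirect   | Alice 
Memory leak    | Mia   
Race condition | Victor
Missing icon   | NULL  
Timeout error  | Mia   
Wrong timezone | Mia   
Wrong total    | Mia   
Null pointer   | Mia   


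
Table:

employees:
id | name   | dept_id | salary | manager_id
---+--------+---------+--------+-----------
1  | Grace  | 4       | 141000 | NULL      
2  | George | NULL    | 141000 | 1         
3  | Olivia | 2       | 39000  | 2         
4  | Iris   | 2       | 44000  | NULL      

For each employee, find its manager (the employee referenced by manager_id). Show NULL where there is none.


This is a self-join: employees is joined to a second copy of itself, matching each row's manager_id to another row's id. Use LEFT JOIN so rows with manager_id=NULL are kept.
  - employee 1 (Grace): manager_id=NULL -> NULL
  - employee 2 (George): manager_id=1 -> Grace
  - employee 3 (Olivia): manager_id=2 -> George
  - employee 4 (Iris): manager_id=NULL -> NULL

SQL:
SELECT a.name AS item, b.name AS manager
FROM employees a
LEFT JOIN employees b ON a.manager_id = b.id

Result:
item   | manager
-------+--------
Grace  | NULL   
George | Grace  
Olivia | George 
Iris   | NULL   


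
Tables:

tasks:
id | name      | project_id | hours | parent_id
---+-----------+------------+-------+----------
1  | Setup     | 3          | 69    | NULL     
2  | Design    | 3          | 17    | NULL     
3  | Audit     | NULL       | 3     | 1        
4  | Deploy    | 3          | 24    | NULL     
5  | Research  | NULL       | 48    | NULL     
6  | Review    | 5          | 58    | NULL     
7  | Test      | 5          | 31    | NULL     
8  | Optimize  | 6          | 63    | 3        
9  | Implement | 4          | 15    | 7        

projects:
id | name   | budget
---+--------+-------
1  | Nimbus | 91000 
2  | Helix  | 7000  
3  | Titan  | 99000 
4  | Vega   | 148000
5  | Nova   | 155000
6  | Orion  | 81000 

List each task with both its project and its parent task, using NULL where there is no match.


Two LEFT JOINs from the same base table tasks: one to projects via project_id, one to tasks itself via parent_id. Both are LEFT so every task is preserved.
Match against projects:
  - task 1 (Setup): project_id=3 -> matches Titan
  - task 2 (Design): project_id=3 -> matches Titan
  - task 3 (Audit): project_id=NULL, no match -> kept with NULL
  - task 4 (Deploy): project_id=3 -> matches Titan
  - task 5 (Research): project_id=NULL, no match -> kept with NULL
  - task 6 (Review): project_id=5 -> matches Nova
  - task 7 (Test): project_id=5 -> matches Nova
  - task 8 (Optimize): project_id=6 -> matches Orion
  - task 9 (Implement): project_id=4 -> matches Vega
Match against tasks (self):
  - task 1 (Setup): parent_id=NULL -> NULL
  - task 2 (Design): parent_id=NULL -> NULL
  - task 3 (Audit): parent_id=1 -> Setup
  - task 4 (Deploy): parent_id=NULL -> NULL
  - task 5 (Research): parent_id=NULL -> NULL
  - task 6 (Review): parent_id=NULL -> NULL
  - task 7 (Test): parent_id=NULL -> NULL
  - task 8 (Optimize): parent_id=3 -> Audit
  - task 9 (Implement): parent_id=7 -> Test

SQL:
SELECT a.name, b.name AS project, c.name AS parent
FROM tasks a
LEFT JOIN projects b ON a.project_id = b.id
LEFT JOIN tasks c ON a.parent_id = c.id

Result:
name      | project | parent
----------+---------+-------
Setup     | Titan   | NULL  
Design    | Titan   | NULL  
Audit     | NULL    | Setup 
Deploy    | Titan   | NULL  
Research  | NULL    | NULL  
Review    | Nova    | NULL  
Test      | Nova    | NULL  
Optimize  | Orion   | Audit 
Implement | Vega    | Test  


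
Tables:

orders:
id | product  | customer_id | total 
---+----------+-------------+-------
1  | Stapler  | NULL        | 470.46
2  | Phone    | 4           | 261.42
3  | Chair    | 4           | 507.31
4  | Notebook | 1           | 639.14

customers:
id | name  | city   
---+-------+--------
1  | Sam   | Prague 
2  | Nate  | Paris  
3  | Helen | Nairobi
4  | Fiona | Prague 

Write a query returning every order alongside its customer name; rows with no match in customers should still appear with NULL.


LEFT JOIN keeps every row from orders (the left table); where customer_id has no match in customers, the customer columns become NULL. Walk through each order:
  - order 1 (Stapler): customer_id=NULL, no match -> kept with NULL
  - order 2 (Phone): customer_id=4 -> matches Fiona
  - order 3 (Chair): customer_id=4 -> matches Fiona
  - order 4 (Notebook): customer_id=1 -> matches Sam
All 4 rows appear; 1 has NULL customer.

SQL:
SELECT a.product, b.name AS customer
FROM orders a
LEFT JOIN customers b ON a.customer_id = b.id

Result:
product  | customer
---------+---------
Stapler  | NULL    
Phone    | Fiona   
Chair    | Fiona   
Notebook | Sam     


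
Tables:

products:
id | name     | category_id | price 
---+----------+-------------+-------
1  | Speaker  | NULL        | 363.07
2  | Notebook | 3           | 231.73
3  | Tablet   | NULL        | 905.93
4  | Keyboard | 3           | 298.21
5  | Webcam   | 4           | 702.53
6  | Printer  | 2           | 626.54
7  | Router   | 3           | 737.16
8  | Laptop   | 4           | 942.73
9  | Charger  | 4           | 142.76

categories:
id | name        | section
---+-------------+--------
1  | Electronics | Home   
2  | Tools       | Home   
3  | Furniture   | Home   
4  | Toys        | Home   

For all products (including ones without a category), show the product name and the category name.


LEFT JOIN keeps every row from products (the left table); where category_id has no match in categories, the category columns become NULL. Walk through each product:
  - product 1 (Speaker): category_id=NULL, no match -> kept with NULL
  - product 2 (Notebook): category_id=3 -> matches Furniture
  - product 3 (Tablet): category_id=NULL, no match -> kept with NULL
  - product 4 (Keyboard): category_id=3 -> matches Furniture
  - product 5 (Webcam): category_id=4 -> matches Toys
  - product 6 (Printer): category_id=2 -> matches Tools
  - product 7 (Router): category_id=3 -> matches Furniture
  - product 8 (Laptop): category_id=4 -> matches Toys
  - product 9 (Charger): category_id=4 -> matches Toys
All 9 rows appear; 2 have NULL category.

SQL:
SELECT a.name, b.name AS category
FROM products a
LEFT JOIN categories b ON a.category_id = b.id

Result:
name     | category 
---------+----------
Speaker  | NULL     
Notebook | Furniture
Tablet   | NULL     
Keyboard | Furniture
Webcam   | Toys     
Printer  | Tools    
Router   | Furniture
Laptop   | Toys     
Charger  | Toys     


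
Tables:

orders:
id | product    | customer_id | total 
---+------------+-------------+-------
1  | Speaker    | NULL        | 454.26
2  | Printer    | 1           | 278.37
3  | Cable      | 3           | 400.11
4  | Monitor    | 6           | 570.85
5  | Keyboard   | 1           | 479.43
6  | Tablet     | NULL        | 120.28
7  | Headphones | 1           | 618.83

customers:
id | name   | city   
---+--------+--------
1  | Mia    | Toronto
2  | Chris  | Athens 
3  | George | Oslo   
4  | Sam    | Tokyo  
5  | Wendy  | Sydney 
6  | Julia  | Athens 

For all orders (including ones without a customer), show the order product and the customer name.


LEFT JOIN keeps every row from orders (the left table); where customer_id has no match in customers, the customer columns become NULL. Walk through each order:
  - order 1 (Speaker): customer_id=NULL, no match -> kept with NULL
  - order 2 (Printer): customer_id=1 -> matches Mia
  - order 3 (Cable): customer_id=3 -> matches George
  - order 4 (Monitor): customer_id=6 -> matches Julia
  - order 5 (Keyboard): customer_id=1 -> matches Mia
  - order 6 (Tablet): customer_id=NULL, no match -> kept with NULL
  - order 7 (Headphones): customer_id=1 -> matches Mia
All 7 rows appear; 2 have NULL customer.

SQL:
SELECT a.product, b.name AS customer
FROM orders a
LEFT JOIN customers b ON a.customer_id = b.id

Result:
product    | customer
-----------+---------
Speaker    | NULL    
Printer    | Mia     
Cable      | George  
Monitor    | Julia   
Keyboard   | Mia     
Tablet     | NULL    
Headphones | Mia     


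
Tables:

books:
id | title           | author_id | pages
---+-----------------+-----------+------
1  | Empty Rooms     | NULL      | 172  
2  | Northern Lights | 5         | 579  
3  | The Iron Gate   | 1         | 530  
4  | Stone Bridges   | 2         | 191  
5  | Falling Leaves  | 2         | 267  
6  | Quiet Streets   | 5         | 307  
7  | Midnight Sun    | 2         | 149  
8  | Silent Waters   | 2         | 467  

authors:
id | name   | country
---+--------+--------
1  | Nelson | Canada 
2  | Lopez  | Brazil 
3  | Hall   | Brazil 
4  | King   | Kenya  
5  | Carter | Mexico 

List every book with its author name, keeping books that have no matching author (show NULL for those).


LEFT JOIN keeps every row from books (the left table); where author_id has no match in authors, the author columns become NULL. Walk through each book:
  - book 1 (Empty Rooms): author_id=NULL, no match -> kept with NULL
  - book 2 (Northern Lights): author_id=5 -> matches Carter
  - book 3 (The Iron Gate): author_id=1 -> matches Nelson
  - book 4 (Stone Bridges): author_id=2 -> matches Lopez
  - book 5 (Falling Leaves): author_id=2 -> matches Lopez
  - book 6 (Quiet Streets): author_id=5 -> matches Carter
  - book 7 (Midnight Sun): author_id=2 -> matches Lopez
  - book 8 (Silent Waters): author_id=2 -> matches Lopez
All 8 rows appear; 1 has NULL author.

SQL:
SELECT a.title, b.name AS author
FROM books a
LEFT JOIN authors b ON a.author_id = b.id

Result:
title           | author
----------------+-------
Empty Rooms     | NULL  
Northern Lights | Carter
The Iron Gate   | Nelson
Stone Bridges   | Lopez 
Falling Leaves  | Lopez 
Quiet Streets   | Carter
Midnight Sun    | Lopez 
Silent Waters   | Lopez 


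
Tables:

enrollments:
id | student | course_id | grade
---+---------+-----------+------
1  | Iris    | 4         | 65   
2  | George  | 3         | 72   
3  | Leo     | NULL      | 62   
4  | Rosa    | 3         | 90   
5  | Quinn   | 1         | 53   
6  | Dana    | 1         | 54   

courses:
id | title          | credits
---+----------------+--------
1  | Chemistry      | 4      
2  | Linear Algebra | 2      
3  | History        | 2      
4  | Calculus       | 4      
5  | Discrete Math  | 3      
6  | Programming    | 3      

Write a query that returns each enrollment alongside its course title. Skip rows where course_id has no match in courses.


INNER JOIN keeps only enrollments rows whose course_id matches an id in courses. Walk through each enrollment:
  - enrollment 1 (Iris): course_id=4 -> matches Calculus
  - enrollment 2 (George): course_id=3 -> matches History
  - enrollment 3 (Leo): course_id=NULL, no match -> dropped
  - enrollment 4 (Rosa): course_id=3 -> matches History
  - enrollment 5 (Quinn): course_id=1 -> matches Chemistry
  - enrollment 6 (Dana): course_id=1 -> matches Chemistry
So 1 of 6 rows is dropped.

SQL:
SELECT a.student, b.title AS course
FROM enrollments a
INNER JOIN courses b ON a.course_id = b.id

Result:
student | course   
--------+----------
Iris    | Calculus 
George  | History  
Rosa    | History  
Quinn   | Chemistry
Dana    | Chemistry


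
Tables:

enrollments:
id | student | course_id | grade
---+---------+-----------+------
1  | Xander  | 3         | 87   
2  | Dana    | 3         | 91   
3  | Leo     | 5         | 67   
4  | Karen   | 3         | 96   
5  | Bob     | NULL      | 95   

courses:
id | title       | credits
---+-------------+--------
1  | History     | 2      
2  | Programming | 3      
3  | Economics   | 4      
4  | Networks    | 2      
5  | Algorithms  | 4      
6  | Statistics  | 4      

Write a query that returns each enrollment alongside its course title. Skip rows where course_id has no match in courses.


INNER JOIN keeps only enrollments rows whose course_id matches an id in courses. Walk through each enrollment:
  - enrollment 1 (Xander): course_id=3 -> matches Economics
  - enrollment 2 (Dana): course_id=3 -> matches Economics
  - enrollment 3 (Leo): course_id=5 -> matches Algorithms
  - enrollment 4 (Karen): course_id=3 -> matches Economics
  - enrollment 5 (Bob): course_id=NULL, no match -> dropped
So 1 of 5 rows is dropped.

SQL:
SELECT a.student, b.title AS course
FROM enrollments a
INNER JOIN courses b ON a.course_id = b.id

Result:
student | course    
--------+-----------
Xander  | Economics 
Dana    | Economics 
Leo     | Algorithms
Karen   | Economics 


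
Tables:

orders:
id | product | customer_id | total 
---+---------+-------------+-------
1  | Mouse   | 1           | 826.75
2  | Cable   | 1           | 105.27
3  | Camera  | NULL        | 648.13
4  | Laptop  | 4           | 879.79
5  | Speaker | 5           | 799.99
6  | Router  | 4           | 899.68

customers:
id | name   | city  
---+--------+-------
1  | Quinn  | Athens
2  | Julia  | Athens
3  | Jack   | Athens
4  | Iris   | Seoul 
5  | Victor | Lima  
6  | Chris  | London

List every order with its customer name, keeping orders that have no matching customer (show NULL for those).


LEFT JOIN keeps every row from orders (the left table); where customer_id has no match in customers, the customer columns become NULL. Walk through each order:
  - order 1 (Mouse): customer_id=1 -> matches Quinn
  - order 2 (Cable): customer_id=1 -> matches Quinn
  - order 3 (Camera): customer_id=NULL, no match -> kept with NULL
  - order 4 (Laptop): customer_id=4 -> matches Iris
  - order 5 (Speaker): customer_id=5 -> matches Victor
  - order 6 (Router): customer_id=4 -> matches Iris
All 6 rows appear; 1 has NULL customer.

SQL:
SELECT a.product, b.name AS customer
FROM orders a
LEFT JOIN customers b ON a.customer_id = b.id

Result:
product | customer
--------+---------
Mouse   | Quinn   
Cable   | Quinn   
Camera  | NULL    
Laptop  | Iris    
Speaker | Victor  
Router  | Iris    


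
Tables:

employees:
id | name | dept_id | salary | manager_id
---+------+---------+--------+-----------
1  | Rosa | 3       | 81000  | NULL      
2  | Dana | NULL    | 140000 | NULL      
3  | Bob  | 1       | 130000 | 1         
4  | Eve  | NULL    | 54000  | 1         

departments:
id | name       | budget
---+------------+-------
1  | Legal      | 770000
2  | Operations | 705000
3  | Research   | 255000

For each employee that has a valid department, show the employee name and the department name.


INNER JOIN keeps only employees rows whose dept_id matches an id in departments. Walk through each employee:
  - employee 1 (Rosa): dept_id=3 -> matches Research
  - employee 2 (Dana): dept_id=NULL, no match -> dropped
  - employee 3 (Bob): dept_id=1 -> matches Legal
  - employee 4 (Eve): dept_id=NULL, no match -> dropped
So 2 of 4 rows are dropped.

SQL:
SELECT a.name, b.name AS department
FROM employees a
INNER JOIN departments b ON a.dept_id = b.id

Result:
name | department
-----+-----------
Rosa | Research  
Bob  | Legal     


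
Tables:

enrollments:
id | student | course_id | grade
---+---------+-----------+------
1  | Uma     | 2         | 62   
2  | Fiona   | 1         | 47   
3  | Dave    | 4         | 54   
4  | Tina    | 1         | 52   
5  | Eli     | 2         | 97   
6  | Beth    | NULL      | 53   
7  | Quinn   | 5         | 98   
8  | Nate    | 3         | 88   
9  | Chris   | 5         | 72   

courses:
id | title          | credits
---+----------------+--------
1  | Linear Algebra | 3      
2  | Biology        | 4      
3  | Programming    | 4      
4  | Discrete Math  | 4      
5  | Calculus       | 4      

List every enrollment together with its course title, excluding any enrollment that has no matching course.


INNER JOIN keeps only enrollments rows whose course_id matches an id in courses. Walk through each enrollment:
  - enrollment 1 (Uma): course_id=2 -> matches Biology
  - enrollment 2 (Fiona): course_id=1 -> matches Linear Algebra
  - enrollment 3 (Dave): course_id=4 -> matches Discrete Math
  - enrollment 4 (Tina): course_id=1 -> matches Linear Algebra
  - enrollment 5 (Eli): course_id=2 -> matches Biology
  - enrollment 6 (Beth): course_id=NULL, no match -> dropped
  - enrollment 7 (Quinn): course_id=5 -> matches Calculus
  - enrollment 8 (Nate): course_id=3 -> matches Programming
  - enrollment 9 (Chris): course_id=5 -> matches Calculus
So 1 of 9 rows is dropped.

SQL:
SELECT a.student, b.title AS course
FROM enrollments a
INNER JOIN courses b ON a.course_id = b.id

Result:
student | course        
--------+---------------
Uma     | Biology       
Fiona   | Linear Algebra
Dave    | Discrete Math 
Tina    | Linear Algebra
Eli     | Biology       
Quinn   | Calculus      
Nate    | Programming   
Chris   | Calculus      


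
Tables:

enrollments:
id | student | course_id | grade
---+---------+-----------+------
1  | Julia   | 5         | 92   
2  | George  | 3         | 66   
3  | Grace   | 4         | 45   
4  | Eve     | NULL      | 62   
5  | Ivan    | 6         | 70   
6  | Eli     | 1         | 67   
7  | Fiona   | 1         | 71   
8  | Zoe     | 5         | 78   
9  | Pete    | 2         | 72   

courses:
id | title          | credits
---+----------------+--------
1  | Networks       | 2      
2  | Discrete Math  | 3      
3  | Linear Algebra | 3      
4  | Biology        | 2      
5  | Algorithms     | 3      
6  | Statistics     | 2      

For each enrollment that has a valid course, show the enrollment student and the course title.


INNER JOIN keeps only enrollments rows whose course_id matches an id in courses. Walk through each enrollment:
  - enrollment 1 (Julia): course_id=5 -> matches Algorithms
  - enrollment 2 (George): course_id=3 -> matches Linear Algebra
  - enrollment 3 (Grace): course_id=4 -> matches Biology
  - enrollment 4 (Eve): course_id=NULL, no match -> dropped
  - enrollment 5 (Ivan): course_id=6 -> matches Statistics
  - enrollment 6 (Eli): course_id=1 -> matches Networks
  - enrollment 7 (Fiona): course_id=1 -> matches Networks
  - enrollment 8 (Zoe): course_id=5 -> matches Algorithms
  - enrollment 9 (Pete): course_id=2 -> matches Discrete Math
So 1 of 9 rows is dropped.

SQL:
SELECT a.student, b.title AS course
FROM enrollments a
INNER JOIN courses b ON a.course_id = b.id

Result:
student | course        
--------+---------------
Julia   | Algorithms    
George  | Linear Algebra
Grace   | Biology       
Ivan    | Statistics    
Eli     | Networks      
Fiona   | Networks      
Zoe     | Algorithms    
Pete    | Discrete Math 


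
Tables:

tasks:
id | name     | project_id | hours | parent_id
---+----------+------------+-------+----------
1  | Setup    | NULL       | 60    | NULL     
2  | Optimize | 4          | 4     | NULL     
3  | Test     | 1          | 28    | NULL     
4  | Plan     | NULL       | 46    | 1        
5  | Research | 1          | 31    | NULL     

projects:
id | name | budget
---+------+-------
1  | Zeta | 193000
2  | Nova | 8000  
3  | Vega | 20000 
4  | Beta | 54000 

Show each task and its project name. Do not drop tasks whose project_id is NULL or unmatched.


LEFT JOIN keeps every row from tasks (the left table); where project_id has no match in projects, the project columns become NULL. Walk through each task:
  - task 1 (Setup): project_id=NULL, no match -> kept with NULL
  - task 2 (Optimize): project_id=4 -> matches Beta
  - task 3 (Test): project_id=1 -> matches Zeta
  - task 4 (Plan): project_id=NULL, no match -> kept with NULL
  - task 5 (Research): project_id=1 -> matches Zeta
All 5 rows appear; 2 have NULL project.

SQL:
SELECT a.name, b.name AS project
FROM tasks a
LEFT JOIN projects b ON a.project_id = b.id

Result:
name     | project
---------+--------
Setup    | NULL   
Optimize | Beta   
Test     | Zeta   
Plan     | NULL   
Research | Zeta   


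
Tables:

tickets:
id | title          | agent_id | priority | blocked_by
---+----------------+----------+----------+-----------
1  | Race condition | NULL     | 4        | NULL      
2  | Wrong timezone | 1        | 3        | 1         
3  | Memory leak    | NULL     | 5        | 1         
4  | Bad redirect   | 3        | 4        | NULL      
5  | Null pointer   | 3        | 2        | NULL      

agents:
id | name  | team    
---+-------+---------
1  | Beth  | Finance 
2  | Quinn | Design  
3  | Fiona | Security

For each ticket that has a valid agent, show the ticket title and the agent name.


INNER JOIN keeps only tickets rows whose agent_id matches an id in agents. Walk through each ticket:
  - ticket 1 (Race condition): agent_id=NULL, no match -> dropped
  - ticket 2 (Wrong timezone): agent_id=1 -> matches Beth
  - ticket 3 (Memory leak): agent_id=NULL, no match -> dropped
  - ticket 4 (Bad redirect): agent_id=3 -> matches Fiona
  - ticket 5 (Null pointer): agent_id=3 -> matches Fiona
So 2 of 5 rows are dropped.

SQL:
SELECT a.title, b.name AS agent
FROM tickets a
INNER JOIN agents b ON a.agent_id = b.id

Result:
title          | agent
---------------+------
Wrong timezone | Beth 
Bad redirect   | Fiona
Null pointer   | Fiona


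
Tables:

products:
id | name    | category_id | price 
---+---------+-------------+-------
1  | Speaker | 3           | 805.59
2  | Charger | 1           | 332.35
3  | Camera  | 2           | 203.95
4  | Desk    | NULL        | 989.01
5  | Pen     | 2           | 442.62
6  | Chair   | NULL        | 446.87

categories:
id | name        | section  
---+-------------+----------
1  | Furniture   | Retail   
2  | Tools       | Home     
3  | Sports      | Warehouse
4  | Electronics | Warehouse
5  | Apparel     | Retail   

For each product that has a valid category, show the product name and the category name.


INNER JOIN keeps only products rows whose category_id matches an id in categories. Walk through each product:
  - product 1 (Speaker): category_id=3 -> matches Sports
  - product 2 (Charger): category_id=1 -> matches Furniture
  - product 3 (Camera): category_id=2 -> matches Tools
  - product 4 (Desk): category_id=NULL, no match -> dropped
  - product 5 (Pen): category_id=2 -> matches Tools
  - product 6 (Chair): category_id=NULL, no match -> dropped
So 2 of 6 rows are dropped.

SQL:
SELECT a.name, b.name AS category
FROM products a
INNER JOIN categories b ON a.category_id = b.id

Result:
name    | category 
--------+----------
Speaker | Sports   
Charger | Furniture
Camera  | Tools    
Pen     | Tools    


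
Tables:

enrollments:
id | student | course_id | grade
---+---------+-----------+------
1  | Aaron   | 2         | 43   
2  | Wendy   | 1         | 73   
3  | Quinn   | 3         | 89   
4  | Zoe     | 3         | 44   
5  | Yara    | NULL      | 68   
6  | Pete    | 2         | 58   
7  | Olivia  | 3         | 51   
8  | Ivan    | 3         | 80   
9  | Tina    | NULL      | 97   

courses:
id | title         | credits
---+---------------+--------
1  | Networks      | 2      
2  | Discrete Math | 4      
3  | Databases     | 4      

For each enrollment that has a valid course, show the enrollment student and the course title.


INNER JOIN keeps only enrollments rows whose course_id matches an id in courses. Walk through each enrollment:
  - enrollment 1 (Aaron): course_id=2 -> matches Discrete Math
  - enrollment 2 (Wendy): course_id=1 -> matches Networks
  - enrollment 3 (Quinn): course_id=3 -> matches Databases
  - enrollment 4 (Zoe): course_id=3 -> matches Databases
  - enrollment 5 (Yara): course_id=NULL, no match -> dropped
  - enrollment 6 (Pete): course_id=2 -> matches Discrete Math
  - enrollment 7 (Olivia): course_id=3 -> matches Databases
  - enrollment 8 (Ivan): course_id=3 -> matches Databases
  - enrollment 9 (Tina): course_id=NULL, no match -> dropped
So 2 of 9 rows are dropped.

SQL:
SELECT a.student, b.title AS course
FROM enrollments a
INNER JOIN courses b ON a.course_id = b.id

Result:
student | course       
--------+--------------
Aaron   | Discrete Math
Wendy   | Networks     
Quinn   | Databases    
Zoe     | Databases    
Pete    | Discrete Math
Olivia  | Databases    
Ivan    | Databases    


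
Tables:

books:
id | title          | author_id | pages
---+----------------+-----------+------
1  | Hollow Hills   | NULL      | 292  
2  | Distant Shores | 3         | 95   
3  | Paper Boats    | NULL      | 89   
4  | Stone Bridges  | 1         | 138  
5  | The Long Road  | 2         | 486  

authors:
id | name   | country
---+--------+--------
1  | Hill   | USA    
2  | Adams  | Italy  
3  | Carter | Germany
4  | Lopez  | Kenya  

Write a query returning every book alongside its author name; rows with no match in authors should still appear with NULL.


LEFT JOIN keeps every row from books (the left table); where author_id has no match in authors, the author columns become NULL. Walk through each book:
  - book 1 (Hollow Hills): author_id=NULL, no match -> kept with NULL
  - book 2 (Distant Shores): author_id=3 -> matches Carter
  - book 3 (Paper Boats): author_id=NULL, no match -> kept with NULL
  - book 4 (Stone Bridges): author_id=1 -> matches Hill
  - book 5 (The Long Road): author_id=2 -> matches Adams
All 5 rows appear; 2 have NULL author.

SQL:
SELECT a.title, b.name AS author
FROM books a
LEFT JOIN authors b ON a.author_id = b.id

Result:
title          | author
---------------+-------
Hollow Hills   | NULL  
Distant Shores | Carter
Paper Boats    | NULL  
Stone Bridges  | Hill  
The Long Road  | Adams 


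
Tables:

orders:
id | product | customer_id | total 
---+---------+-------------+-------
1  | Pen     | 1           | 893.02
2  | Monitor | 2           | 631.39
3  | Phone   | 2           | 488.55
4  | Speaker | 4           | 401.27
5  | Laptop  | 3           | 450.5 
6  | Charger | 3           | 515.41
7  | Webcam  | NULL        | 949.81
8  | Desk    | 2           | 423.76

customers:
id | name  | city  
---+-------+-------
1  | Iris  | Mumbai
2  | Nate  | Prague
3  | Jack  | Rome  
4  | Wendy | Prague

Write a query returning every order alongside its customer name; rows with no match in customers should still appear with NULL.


LEFT JOIN keeps every row from orders (the left table); where customer_id has no match in customers, the customer columns become NULL. Walk through each order:
  - order 1 (Pen): customer_id=1 -> matches Iris
  - order 2 (Monitor): customer_id=2 -> matches Nate
  - order 3 (Phone): customer_id=2 -> matches Nate
  - order 4 (Speaker): customer_id=4 -> matches Wendy
  - order 5 (Laptop): customer_id=3 -> matches Jack
  - order 6 (Charger): customer_id=3 -> matches Jack
  - order 7 (Webcam): customer_id=NULL, no match -> kept with NULL
  - order 8 (Desk): customer_id=2 -> matches Nate
All 8 rows appear; 1 has NULL customer.

SQL:
SELECT a.product, b.name AS customer
FROM orders a
LEFT JOIN customers b ON a.customer_id = b.id

Result:
product | customer
--------+---------
Pen     | Iris    
Monitor | Nate    
Phone   | Nate    
Speaker | Wendy   
Laptop  | Jack    
Charger | Jack    
Webcam  | NULL    
Desk    | Nate    


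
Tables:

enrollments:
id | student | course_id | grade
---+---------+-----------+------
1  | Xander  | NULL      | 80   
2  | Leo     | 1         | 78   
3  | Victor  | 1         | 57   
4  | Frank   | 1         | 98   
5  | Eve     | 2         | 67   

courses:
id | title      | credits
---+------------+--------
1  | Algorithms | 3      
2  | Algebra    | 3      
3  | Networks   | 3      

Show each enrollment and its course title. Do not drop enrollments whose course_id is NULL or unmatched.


LEFT JOIN keeps every row from enrollments (the left table); where course_id has no match in courses, the course columns become NULL. Walk through each enrollment:
  - enrollment 1 (Xander): course_id=NULL, no match -> kept with NULL
  - enrollment 2 (Leo): course_id=1 -> matches Algorithms
  - enrollment 3 (Victor): course_id=1 -> matches Algorithms
  - enrollment 4 (Frank): course_id=1 -> matches Algorithms
  - enrollment 5 (Eve): course_id=2 -> matches Algebra
All 5 rows appear; 1 has NULL course.

SQL:
SELECT a.student, b.title AS course
FROM enrollments a
LEFT JOIN courses b ON a.course_id = b.id

Result:
student | course    
--------+-----------
Xander  | NULL      
Leo     | Algorithms
Victor  | Algorithms
Frank   | Algorithms
Eve     | Algebra   
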